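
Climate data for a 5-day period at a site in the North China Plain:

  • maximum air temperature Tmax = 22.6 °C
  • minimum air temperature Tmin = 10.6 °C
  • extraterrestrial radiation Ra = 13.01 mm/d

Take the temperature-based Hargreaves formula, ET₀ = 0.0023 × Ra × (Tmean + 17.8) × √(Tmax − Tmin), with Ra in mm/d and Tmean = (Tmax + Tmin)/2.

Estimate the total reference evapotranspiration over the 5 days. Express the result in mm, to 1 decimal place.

Tmean = (22.6 + 10.6)/2 = 16.60 °C
ET₀ = 0.0023 × 13.01 × (16.60 + 17.8) × √12.0 = 0.0023 × 13.01 × 34.40 × 3.4641 = 3.5658 mm/d
Over 5 days: 3.5658 × 5 = 17.829 mm

17.8 mm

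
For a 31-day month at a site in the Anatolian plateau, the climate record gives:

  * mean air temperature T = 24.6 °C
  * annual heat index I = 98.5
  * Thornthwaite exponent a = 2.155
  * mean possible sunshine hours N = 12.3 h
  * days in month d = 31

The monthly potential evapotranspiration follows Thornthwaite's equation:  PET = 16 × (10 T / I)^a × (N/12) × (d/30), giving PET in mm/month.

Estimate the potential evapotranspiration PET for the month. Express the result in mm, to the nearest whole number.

122 mm

10T/I = 10 × 24.6 / 98.5 = 2.4975
(10T/I)^a = 2.4975^2.155 = 7.1883
Uncorrected PET = 16 × 7.1883 = 115.013 mm
Correction = (N/12)(d/30) = (12.3/12)(31/30) = 1.0592
PET = 115.013 × 1.0592 = 121.822 mm/month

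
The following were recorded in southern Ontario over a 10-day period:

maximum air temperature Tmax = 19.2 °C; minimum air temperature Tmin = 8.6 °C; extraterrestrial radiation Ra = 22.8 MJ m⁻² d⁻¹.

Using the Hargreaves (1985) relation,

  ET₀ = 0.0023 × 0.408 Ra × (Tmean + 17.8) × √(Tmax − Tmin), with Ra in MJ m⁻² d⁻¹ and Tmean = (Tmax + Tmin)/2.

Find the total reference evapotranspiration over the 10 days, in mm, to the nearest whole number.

22 mm

Tmean = (19.2 + 8.6)/2 = 13.90 °C
0.408 Ra = 0.408 × 22.8 = 9.3024 mm/d equivalent
ET₀ = 0.0023 × 9.3024 × (13.90 + 17.8) × √10.6 = 0.0023 × 9.3024 × 31.70 × 3.2558 = 2.2082 mm/d
Over 10 days: 2.2082 × 10 = 22.082 mm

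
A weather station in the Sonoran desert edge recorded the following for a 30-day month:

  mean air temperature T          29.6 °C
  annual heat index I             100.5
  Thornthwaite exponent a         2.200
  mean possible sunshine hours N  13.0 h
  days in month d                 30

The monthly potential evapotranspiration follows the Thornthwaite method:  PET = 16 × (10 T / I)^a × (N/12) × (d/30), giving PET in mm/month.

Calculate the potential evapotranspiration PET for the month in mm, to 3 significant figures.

187 mm

10T/I = 10 × 29.6 / 100.5 = 2.9453
(10T/I)^a = 2.9453^2.200 = 10.7668
Uncorrected PET = 16 × 10.7668 = 172.269 mm
Correction = (N/12)(d/30) = (13.0/12)(30/30) = 1.0833
PET = 172.269 × 1.0833 = 186.619 mm/month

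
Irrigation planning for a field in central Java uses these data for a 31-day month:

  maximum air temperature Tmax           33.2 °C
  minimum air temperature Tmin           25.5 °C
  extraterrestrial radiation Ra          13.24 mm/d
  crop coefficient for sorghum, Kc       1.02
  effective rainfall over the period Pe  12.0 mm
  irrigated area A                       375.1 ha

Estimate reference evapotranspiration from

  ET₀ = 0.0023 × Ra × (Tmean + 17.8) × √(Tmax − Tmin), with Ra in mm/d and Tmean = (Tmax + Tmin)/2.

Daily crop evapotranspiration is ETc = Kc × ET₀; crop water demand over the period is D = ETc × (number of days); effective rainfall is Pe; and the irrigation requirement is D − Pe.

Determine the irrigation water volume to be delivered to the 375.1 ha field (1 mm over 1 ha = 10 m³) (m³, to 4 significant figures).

427500 m³

Tmean = (33.2 + 25.5)/2 = 29.35 °C
ET₀ = 0.0023 × 13.24 × (29.35 + 17.8) × √7.7 = 0.0023 × 13.24 × 47.15 × 2.7749 = 3.9842 mm/d
ETc = Kc × ET₀ = 1.02 × 3.9842 = 4.0639 mm/d
Crop demand D = ETc × 31 d = 4.0639 × 31 = 125.981 mm
D − Pe = 125.981 − 12.0 = 113.981 mm
Volume = 113.981 mm × 375.1 ha × 10 = 427542.7 m³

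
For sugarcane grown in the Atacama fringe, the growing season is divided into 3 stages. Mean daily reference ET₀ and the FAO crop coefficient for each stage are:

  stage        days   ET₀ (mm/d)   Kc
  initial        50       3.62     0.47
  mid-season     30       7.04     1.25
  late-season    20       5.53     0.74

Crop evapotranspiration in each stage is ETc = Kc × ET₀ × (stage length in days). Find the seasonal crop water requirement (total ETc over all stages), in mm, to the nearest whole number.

initial: 0.47 × 3.62 × 50 = 85.07 mm
mid-season: 1.25 × 7.04 × 30 = 264.00 mm
late-season: 0.74 × 5.53 × 20 = 81.84 mm
Seasonal total = 430.91 mm

431 mm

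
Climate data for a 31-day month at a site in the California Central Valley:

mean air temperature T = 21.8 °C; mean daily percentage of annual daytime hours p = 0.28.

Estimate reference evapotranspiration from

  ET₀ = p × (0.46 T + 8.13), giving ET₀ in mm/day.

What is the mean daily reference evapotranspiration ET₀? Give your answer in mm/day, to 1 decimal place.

5.1 mm/day

ET₀ = 0.28 × (0.46 × 21.8 + 8.13) = 0.28 × 18.158 = 5.0842 mm/d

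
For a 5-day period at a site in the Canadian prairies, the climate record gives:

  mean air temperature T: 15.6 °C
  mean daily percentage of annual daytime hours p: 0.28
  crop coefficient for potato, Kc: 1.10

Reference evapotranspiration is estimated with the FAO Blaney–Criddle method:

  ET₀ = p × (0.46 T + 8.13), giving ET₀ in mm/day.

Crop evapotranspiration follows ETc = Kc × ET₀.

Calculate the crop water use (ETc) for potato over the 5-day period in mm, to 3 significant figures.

23.6 mm

ET₀ = 0.28 × (0.46 × 15.6 + 8.13) = 0.28 × 15.306 = 4.2857 mm/d
ETc = Kc × ET₀ = 1.10 × 4.2857 = 4.7143 mm/d
Over 5 days: 4.7143 × 5 = 23.572 mm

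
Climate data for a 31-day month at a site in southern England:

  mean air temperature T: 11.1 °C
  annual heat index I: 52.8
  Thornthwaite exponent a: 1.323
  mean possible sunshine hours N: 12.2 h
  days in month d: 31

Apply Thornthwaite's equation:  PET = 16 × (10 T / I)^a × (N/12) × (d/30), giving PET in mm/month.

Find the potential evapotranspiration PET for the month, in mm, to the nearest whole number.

10T/I = 10 × 11.1 / 52.8 = 2.1023
(10T/I)^a = 2.1023^1.323 = 2.6725
Uncorrected PET = 16 × 2.6725 = 42.760 mm
Correction = (N/12)(d/30) = (12.2/12)(31/30) = 1.0506
PET = 42.760 × 1.0506 = 44.924 mm/month

45 mm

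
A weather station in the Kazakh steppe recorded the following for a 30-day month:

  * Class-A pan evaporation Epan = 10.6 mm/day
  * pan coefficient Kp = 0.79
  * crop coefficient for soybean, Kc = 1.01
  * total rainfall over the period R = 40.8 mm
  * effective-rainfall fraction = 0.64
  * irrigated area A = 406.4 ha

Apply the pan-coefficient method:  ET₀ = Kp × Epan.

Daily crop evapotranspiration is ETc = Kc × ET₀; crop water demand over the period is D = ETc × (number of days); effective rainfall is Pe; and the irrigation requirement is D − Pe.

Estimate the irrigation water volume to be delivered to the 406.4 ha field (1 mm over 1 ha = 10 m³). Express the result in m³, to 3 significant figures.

ET₀ = 0.79 × 10.6 = 8.3740 mm/d
ETc = Kc × ET₀ = 1.01 × 8.3740 = 8.4577 mm/d
Crop demand D = ETc × 30 d = 8.4577 × 30 = 253.731 mm
Pe = 0.64 × 40.8 = 26.112 mm
D − Pe = 253.731 − 26.112 = 227.619 mm
Volume = 227.619 mm × 406.4 ha × 10 = 925043.6 m³

925000 m³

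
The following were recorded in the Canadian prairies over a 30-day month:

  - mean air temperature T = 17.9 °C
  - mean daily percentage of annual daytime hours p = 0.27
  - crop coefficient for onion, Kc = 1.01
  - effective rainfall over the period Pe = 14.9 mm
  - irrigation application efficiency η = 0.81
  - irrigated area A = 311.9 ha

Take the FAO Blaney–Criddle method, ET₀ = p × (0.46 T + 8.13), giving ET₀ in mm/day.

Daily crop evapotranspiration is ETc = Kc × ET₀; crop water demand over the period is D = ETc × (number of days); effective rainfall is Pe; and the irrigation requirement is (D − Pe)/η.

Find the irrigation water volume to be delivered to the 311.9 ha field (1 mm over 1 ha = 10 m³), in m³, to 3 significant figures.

ET₀ = 0.27 × (0.46 × 17.9 + 8.13) = 0.27 × 16.364 = 4.4183 mm/d
ETc = Kc × ET₀ = 1.01 × 4.4183 = 4.4625 mm/d
Crop demand D = ETc × 30 d = 4.4625 × 30 = 133.875 mm
D − Pe = 133.875 − 14.9 = 118.975 mm
Gross irrigation = 118.975 / 0.81 = 146.883 mm
Volume = 146.883 mm × 311.9 ha × 10 = 458128.1 m³

458000 m³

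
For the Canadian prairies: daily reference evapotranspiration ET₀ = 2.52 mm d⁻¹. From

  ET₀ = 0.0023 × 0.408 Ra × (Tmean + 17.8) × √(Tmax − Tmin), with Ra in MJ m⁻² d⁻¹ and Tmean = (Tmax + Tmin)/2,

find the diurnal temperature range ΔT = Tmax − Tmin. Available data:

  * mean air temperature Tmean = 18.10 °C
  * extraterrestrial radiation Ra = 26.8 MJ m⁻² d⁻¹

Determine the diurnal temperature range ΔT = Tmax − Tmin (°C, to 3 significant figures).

7.79 °C

√ΔT = ET₀ / [0.0023 × 0.408 × Ra × (Tmean+17.8)] = 2.52 / (0.0023 × 10.9344 × 35.90) = 2.7912
ΔT = 2.7912² = 7.791 °C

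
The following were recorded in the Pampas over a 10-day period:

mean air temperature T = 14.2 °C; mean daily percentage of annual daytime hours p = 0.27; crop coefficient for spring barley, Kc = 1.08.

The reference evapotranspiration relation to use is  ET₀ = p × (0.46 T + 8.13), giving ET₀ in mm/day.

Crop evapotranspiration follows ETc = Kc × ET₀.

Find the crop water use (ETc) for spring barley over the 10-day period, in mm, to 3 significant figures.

42.8 mm

ET₀ = 0.27 × (0.46 × 14.2 + 8.13) = 0.27 × 14.662 = 3.9587 mm/d
ETc = Kc × ET₀ = 1.08 × 3.9587 = 4.2754 mm/d
Over 10 days: 4.2754 × 10 = 42.754 mm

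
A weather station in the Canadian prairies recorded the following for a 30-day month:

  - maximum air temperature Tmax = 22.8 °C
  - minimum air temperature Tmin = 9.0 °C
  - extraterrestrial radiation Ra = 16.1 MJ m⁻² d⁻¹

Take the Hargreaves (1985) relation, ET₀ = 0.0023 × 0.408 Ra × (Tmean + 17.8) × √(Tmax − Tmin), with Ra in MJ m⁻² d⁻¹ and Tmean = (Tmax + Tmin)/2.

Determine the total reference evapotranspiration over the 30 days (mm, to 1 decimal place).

56.7 mm

Tmean = (22.8 + 9.0)/2 = 15.90 °C
0.408 Ra = 0.408 × 16.1 = 6.5688 mm/d equivalent
ET₀ = 0.0023 × 6.5688 × (15.90 + 17.8) × √13.8 = 0.0023 × 6.5688 × 33.70 × 3.7148 = 1.8914 mm/d
Over 30 days: 1.8914 × 30 = 56.742 mm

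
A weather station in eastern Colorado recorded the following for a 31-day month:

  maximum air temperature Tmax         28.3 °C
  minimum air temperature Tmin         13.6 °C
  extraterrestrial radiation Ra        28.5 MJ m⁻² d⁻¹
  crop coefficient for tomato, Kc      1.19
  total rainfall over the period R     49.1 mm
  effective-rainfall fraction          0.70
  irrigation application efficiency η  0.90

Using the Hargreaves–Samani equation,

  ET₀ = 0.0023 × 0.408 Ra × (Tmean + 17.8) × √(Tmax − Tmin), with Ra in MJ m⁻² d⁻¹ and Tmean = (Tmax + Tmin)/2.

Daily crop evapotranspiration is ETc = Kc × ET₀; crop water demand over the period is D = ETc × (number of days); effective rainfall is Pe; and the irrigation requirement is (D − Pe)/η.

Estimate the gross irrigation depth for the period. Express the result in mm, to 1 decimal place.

Tmean = (28.3 + 13.6)/2 = 20.95 °C
0.408 Ra = 0.408 × 28.5 = 11.6280 mm/d equivalent
ET₀ = 0.0023 × 11.6280 × (20.95 + 17.8) × √14.7 = 0.0023 × 11.6280 × 38.75 × 3.8341 = 3.9735 mm/d
ETc = Kc × ET₀ = 1.19 × 3.9735 = 4.7285 mm/d
Crop demand D = ETc × 31 d = 4.7285 × 31 = 146.584 mm
Pe = 0.70 × 49.1 = 34.370 mm
D − Pe = 146.584 − 34.370 = 112.214 mm
Gross irrigation = 112.214 / 0.90 = 124.682 mm

124.7 mm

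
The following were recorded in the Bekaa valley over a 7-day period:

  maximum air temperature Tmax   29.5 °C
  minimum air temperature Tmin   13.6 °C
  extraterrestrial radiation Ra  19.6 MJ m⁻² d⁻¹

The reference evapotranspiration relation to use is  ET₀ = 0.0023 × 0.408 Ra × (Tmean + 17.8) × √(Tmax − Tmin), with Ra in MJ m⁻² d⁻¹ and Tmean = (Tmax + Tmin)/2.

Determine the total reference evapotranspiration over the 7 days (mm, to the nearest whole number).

20 mm

Tmean = (29.5 + 13.6)/2 = 21.55 °C
0.408 Ra = 0.408 × 19.6 = 7.9968 mm/d equivalent
ET₀ = 0.0023 × 7.9968 × (21.55 + 17.8) × √15.9 = 0.0023 × 7.9968 × 39.35 × 3.9875 = 2.8860 mm/d
Over 7 days: 2.8860 × 7 = 20.202 mm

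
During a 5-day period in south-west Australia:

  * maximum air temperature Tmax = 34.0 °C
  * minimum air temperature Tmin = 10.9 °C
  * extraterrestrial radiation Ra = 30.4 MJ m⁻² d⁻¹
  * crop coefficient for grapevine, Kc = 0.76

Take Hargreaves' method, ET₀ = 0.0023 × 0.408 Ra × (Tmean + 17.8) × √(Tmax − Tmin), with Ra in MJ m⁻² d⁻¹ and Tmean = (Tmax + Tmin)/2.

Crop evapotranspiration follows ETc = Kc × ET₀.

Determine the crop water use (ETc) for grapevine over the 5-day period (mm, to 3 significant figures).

Tmean = (34.0 + 10.9)/2 = 22.45 °C
0.408 Ra = 0.408 × 30.4 = 12.4032 mm/d equivalent
ET₀ = 0.0023 × 12.4032 × (22.45 + 17.8) × √23.1 = 0.0023 × 12.4032 × 40.25 × 4.8062 = 5.5186 mm/d
ETc = Kc × ET₀ = 0.76 × 5.5186 = 4.1941 mm/d
Over 5 days: 4.1941 × 5 = 20.971 mm

21.0 mm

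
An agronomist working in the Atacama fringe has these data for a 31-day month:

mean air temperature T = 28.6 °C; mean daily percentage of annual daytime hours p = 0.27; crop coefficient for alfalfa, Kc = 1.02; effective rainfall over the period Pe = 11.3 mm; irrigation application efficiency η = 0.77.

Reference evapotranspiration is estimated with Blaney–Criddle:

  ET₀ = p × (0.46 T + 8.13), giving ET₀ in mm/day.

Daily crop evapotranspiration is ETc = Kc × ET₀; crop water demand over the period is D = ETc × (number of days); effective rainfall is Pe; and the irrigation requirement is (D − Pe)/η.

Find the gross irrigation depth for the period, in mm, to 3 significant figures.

221 mm

ET₀ = 0.27 × (0.46 × 28.6 + 8.13) = 0.27 × 21.286 = 5.7472 mm/d
ETc = Kc × ET₀ = 1.02 × 5.7472 = 5.8621 mm/d
Crop demand D = ETc × 31 d = 5.8621 × 31 = 181.725 mm
D − Pe = 181.725 − 11.3 = 170.425 mm
Gross irrigation = 170.425 / 0.77 = 221.331 mm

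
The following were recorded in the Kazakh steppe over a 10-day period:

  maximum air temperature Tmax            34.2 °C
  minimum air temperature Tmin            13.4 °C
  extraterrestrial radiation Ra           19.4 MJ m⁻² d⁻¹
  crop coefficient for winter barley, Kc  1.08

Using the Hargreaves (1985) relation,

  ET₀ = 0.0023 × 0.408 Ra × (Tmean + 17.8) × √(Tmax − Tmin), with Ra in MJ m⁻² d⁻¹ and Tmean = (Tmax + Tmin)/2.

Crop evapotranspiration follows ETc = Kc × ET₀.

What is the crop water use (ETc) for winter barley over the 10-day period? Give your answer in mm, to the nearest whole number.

Tmean = (34.2 + 13.4)/2 = 23.80 °C
0.408 Ra = 0.408 × 19.4 = 7.9152 mm/d equivalent
ET₀ = 0.0023 × 7.9152 × (23.80 + 17.8) × √20.8 = 0.0023 × 7.9152 × 41.60 × 4.5607 = 3.4539 mm/d
ETc = Kc × ET₀ = 1.08 × 3.4539 = 3.7302 mm/d
Over 10 days: 3.7302 × 10 = 37.302 mm

37 mm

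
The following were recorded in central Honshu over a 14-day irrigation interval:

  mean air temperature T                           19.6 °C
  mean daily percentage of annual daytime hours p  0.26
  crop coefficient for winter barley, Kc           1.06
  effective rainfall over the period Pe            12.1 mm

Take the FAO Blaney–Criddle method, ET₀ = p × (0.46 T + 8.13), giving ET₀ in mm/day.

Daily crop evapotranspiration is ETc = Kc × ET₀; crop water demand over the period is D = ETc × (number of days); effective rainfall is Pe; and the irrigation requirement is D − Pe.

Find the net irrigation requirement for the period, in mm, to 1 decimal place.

ET₀ = 0.26 × (0.46 × 19.6 + 8.13) = 0.26 × 17.146 = 4.4580 mm/d
ETc = Kc × ET₀ = 1.06 × 4.4580 = 4.7255 mm/d
Crop demand D = ETc × 14 d = 4.7255 × 14 = 66.157 mm
D − Pe = 66.157 − 12.1 = 54.057 mm

54.1 mm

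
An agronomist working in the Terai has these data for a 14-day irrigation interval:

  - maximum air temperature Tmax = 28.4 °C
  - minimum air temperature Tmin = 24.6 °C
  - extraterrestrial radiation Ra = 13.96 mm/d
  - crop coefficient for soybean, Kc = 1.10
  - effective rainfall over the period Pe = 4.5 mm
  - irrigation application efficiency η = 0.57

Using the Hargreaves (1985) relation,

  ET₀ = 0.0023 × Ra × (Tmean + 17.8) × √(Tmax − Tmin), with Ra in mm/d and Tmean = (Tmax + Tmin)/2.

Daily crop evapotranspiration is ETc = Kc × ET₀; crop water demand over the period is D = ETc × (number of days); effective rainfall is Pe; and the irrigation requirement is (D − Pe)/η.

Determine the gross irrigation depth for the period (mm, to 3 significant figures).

67.0 mm

Tmean = (28.4 + 24.6)/2 = 26.50 °C
ET₀ = 0.0023 × 13.96 × (26.50 + 17.8) × √3.8 = 0.0023 × 13.96 × 44.30 × 1.9494 = 2.7728 mm/d
ETc = Kc × ET₀ = 1.10 × 2.7728 = 3.0501 mm/d
Crop demand D = ETc × 14 d = 3.0501 × 14 = 42.701 mm
D − Pe = 42.701 − 4.5 = 38.201 mm
Gross irrigation = 38.201 / 0.57 = 67.019 mm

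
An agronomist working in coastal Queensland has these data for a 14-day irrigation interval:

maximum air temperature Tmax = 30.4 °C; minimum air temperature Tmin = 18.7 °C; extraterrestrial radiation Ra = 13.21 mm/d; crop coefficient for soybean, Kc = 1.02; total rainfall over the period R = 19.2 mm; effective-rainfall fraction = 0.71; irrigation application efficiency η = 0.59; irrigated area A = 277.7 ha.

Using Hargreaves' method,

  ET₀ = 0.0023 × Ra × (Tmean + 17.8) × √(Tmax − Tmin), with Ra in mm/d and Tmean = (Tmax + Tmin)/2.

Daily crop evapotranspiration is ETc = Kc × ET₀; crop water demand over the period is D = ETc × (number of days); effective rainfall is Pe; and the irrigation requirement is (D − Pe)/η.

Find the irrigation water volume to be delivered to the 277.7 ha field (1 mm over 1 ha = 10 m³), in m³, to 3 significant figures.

232000 m³

Tmean = (30.4 + 18.7)/2 = 24.55 °C
ET₀ = 0.0023 × 13.21 × (24.55 + 17.8) × √11.7 = 0.0023 × 13.21 × 42.35 × 3.4205 = 4.4012 mm/d
ETc = Kc × ET₀ = 1.02 × 4.4012 = 4.4892 mm/d
Crop demand D = ETc × 14 d = 4.4892 × 14 = 62.849 mm
Pe = 0.71 × 19.2 = 13.632 mm
D − Pe = 62.849 − 13.632 = 49.217 mm
Gross irrigation = 49.217 / 0.59 = 83.419 mm
Volume = 83.419 mm × 277.7 ha × 10 = 231654.6 m³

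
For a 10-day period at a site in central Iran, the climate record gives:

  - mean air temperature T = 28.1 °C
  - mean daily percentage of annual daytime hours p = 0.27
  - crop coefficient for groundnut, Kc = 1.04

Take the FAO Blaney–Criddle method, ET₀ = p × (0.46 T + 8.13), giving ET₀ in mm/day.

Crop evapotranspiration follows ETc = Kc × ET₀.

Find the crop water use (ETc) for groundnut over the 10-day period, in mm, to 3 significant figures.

ET₀ = 0.27 × (0.46 × 28.1 + 8.13) = 0.27 × 21.056 = 5.6851 mm/d
ETc = Kc × ET₀ = 1.04 × 5.6851 = 5.9125 mm/d
Over 10 days: 5.9125 × 10 = 59.125 mm

59.1 mm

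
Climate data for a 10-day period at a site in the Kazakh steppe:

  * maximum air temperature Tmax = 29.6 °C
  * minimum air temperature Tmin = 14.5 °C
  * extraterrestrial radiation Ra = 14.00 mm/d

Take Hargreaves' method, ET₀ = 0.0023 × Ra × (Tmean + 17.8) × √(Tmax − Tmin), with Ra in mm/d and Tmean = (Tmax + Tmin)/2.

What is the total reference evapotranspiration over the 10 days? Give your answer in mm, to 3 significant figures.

49.9 mm

Tmean = (29.6 + 14.5)/2 = 22.05 °C
ET₀ = 0.0023 × 14.00 × (22.05 + 17.8) × √15.1 = 0.0023 × 14.00 × 39.85 × 3.8859 = 4.9863 mm/d
Over 10 days: 4.9863 × 10 = 49.863 mm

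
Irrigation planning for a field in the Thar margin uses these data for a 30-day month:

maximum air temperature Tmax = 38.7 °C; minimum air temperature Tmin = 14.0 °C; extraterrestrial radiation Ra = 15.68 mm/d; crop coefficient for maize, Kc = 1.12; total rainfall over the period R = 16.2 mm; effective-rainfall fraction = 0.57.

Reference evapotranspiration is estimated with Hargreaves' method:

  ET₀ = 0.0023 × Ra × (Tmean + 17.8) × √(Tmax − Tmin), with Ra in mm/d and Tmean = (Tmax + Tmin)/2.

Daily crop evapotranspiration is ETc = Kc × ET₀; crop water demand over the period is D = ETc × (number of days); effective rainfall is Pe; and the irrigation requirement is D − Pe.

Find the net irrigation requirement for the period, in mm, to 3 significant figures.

257 mm

Tmean = (38.7 + 14.0)/2 = 26.35 °C
ET₀ = 0.0023 × 15.68 × (26.35 + 17.8) × √24.7 = 0.0023 × 15.68 × 44.15 × 4.9699 = 7.9132 mm/d
ETc = Kc × ET₀ = 1.12 × 7.9132 = 8.8628 mm/d
Crop demand D = ETc × 30 d = 8.8628 × 30 = 265.884 mm
Pe = 0.57 × 16.2 = 9.234 mm
D − Pe = 265.884 − 9.234 = 256.650 mm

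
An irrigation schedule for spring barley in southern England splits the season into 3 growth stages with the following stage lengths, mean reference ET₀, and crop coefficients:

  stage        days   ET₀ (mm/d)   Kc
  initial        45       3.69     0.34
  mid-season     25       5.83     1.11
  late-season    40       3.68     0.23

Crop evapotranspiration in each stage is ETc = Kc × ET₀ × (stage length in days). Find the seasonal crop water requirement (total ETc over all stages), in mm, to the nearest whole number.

252 mm

initial: 0.34 × 3.69 × 45 = 56.46 mm
mid-season: 1.11 × 5.83 × 25 = 161.78 mm
late-season: 0.23 × 3.68 × 40 = 33.86 mm
Seasonal total = 252.10 mm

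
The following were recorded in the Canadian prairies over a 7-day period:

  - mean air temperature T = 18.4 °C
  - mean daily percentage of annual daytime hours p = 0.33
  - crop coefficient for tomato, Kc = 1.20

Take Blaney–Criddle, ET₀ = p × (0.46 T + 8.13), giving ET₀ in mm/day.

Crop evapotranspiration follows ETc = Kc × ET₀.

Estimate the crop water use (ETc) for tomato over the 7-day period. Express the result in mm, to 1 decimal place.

46.0 mm

ET₀ = 0.33 × (0.46 × 18.4 + 8.13) = 0.33 × 16.594 = 5.4760 mm/d
ETc = Kc × ET₀ = 1.20 × 5.4760 = 6.5712 mm/d
Over 7 days: 6.5712 × 7 = 45.998 mm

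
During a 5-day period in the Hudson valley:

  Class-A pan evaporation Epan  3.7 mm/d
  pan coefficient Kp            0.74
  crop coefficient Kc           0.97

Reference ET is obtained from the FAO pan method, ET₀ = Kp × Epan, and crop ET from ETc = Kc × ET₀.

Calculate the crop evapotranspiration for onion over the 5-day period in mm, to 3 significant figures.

13.3 mm

ET₀ = 0.74 × 3.7 = 2.7380 mm/d
ETc = Kc × ET₀ = 0.97 × 2.7380 = 2.6559 mm/d
Over 5 days: 2.6559 × 5 = 13.280 mm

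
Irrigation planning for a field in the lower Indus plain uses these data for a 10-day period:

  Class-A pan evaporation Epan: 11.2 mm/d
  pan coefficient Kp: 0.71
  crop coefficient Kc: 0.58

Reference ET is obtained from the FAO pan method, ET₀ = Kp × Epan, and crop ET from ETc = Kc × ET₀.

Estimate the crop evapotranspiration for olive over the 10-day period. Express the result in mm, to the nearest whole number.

ET₀ = 0.71 × 11.2 = 7.9520 mm/d
ETc = Kc × ET₀ = 0.58 × 7.9520 = 4.6122 mm/d
Over 10 days: 4.6122 × 10 = 46.122 mm

46 mm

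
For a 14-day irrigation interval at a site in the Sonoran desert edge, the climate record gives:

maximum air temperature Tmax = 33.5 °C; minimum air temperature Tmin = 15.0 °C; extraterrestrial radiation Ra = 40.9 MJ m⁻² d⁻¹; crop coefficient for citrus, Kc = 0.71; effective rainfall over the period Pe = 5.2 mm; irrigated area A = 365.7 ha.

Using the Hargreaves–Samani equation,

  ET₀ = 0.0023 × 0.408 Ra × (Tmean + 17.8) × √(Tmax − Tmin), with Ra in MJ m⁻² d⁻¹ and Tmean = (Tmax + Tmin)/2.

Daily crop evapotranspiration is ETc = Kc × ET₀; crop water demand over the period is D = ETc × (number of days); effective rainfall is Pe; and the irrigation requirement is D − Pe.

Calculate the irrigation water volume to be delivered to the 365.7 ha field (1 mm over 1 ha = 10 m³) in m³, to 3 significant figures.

Tmean = (33.5 + 15.0)/2 = 24.25 °C
0.408 Ra = 0.408 × 40.9 = 16.6872 mm/d equivalent
ET₀ = 0.0023 × 16.6872 × (24.25 + 17.8) × √18.5 = 0.0023 × 16.6872 × 42.05 × 4.3012 = 6.9417 mm/d
ETc = Kc × ET₀ = 0.71 × 6.9417 = 4.9286 mm/d
Crop demand D = ETc × 14 d = 4.9286 × 14 = 69.000 mm
D − Pe = 69.000 − 5.2 = 63.800 mm
Volume = 63.800 mm × 365.7 ha × 10 = 233316.6 m³

233000 m³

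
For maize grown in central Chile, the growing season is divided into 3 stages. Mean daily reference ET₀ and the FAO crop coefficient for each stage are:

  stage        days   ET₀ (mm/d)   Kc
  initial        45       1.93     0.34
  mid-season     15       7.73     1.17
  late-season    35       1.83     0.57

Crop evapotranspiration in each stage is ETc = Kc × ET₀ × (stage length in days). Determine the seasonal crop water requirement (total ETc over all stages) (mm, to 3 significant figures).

202 mm

initial: 0.34 × 1.93 × 45 = 29.53 mm
mid-season: 1.17 × 7.73 × 15 = 135.66 mm
late-season: 0.57 × 1.83 × 35 = 36.51 mm
Seasonal total = 201.70 mm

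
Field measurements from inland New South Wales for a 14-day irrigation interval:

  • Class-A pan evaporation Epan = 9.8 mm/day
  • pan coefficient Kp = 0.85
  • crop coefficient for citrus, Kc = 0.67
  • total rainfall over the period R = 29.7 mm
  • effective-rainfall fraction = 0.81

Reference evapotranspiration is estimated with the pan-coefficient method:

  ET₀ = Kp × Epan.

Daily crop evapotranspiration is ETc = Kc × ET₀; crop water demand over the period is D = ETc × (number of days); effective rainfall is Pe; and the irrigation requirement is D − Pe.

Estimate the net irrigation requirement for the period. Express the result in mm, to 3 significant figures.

ET₀ = 0.85 × 9.8 = 8.3300 mm/d
ETc = Kc × ET₀ = 0.67 × 8.3300 = 5.5811 mm/d
Crop demand D = ETc × 14 d = 5.5811 × 14 = 78.135 mm
Pe = 0.81 × 29.7 = 24.057 mm
D − Pe = 78.135 − 24.057 = 54.078 mm

54.1 mm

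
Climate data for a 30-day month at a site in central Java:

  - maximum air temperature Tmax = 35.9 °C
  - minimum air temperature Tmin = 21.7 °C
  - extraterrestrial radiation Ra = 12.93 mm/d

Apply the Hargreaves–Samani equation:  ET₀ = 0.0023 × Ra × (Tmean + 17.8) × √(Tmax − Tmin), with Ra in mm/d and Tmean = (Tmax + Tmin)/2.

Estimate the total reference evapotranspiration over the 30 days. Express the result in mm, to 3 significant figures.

157 mm

Tmean = (35.9 + 21.7)/2 = 28.80 °C
ET₀ = 0.0023 × 12.93 × (28.80 + 17.8) × √14.2 = 0.0023 × 12.93 × 46.60 × 3.7683 = 5.2223 mm/d
Over 30 days: 5.2223 × 30 = 156.669 mm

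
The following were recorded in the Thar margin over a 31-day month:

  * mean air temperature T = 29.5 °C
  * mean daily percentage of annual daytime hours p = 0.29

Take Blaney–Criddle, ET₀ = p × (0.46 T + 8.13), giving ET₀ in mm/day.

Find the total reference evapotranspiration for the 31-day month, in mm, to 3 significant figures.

195 mm

ET₀ = 0.29 × (0.46 × 29.5 + 8.13) = 0.29 × 21.700 = 6.2930 mm/d
Monthly total = 6.2930 × 31 = 195.083 mm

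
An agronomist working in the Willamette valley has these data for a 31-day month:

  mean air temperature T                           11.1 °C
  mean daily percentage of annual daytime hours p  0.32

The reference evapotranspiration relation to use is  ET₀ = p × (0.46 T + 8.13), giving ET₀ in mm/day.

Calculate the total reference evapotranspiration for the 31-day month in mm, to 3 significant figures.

ET₀ = 0.32 × (0.46 × 11.1 + 8.13) = 0.32 × 13.236 = 4.2355 mm/d
Monthly total = 4.2355 × 31 = 131.301 mm

131 mm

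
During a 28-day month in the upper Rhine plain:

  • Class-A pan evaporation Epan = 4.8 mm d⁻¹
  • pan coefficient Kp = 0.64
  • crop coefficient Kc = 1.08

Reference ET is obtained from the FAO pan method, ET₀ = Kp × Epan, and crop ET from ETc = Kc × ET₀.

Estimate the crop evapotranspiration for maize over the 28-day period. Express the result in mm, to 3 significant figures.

92.9 mm

ET₀ = 0.64 × 4.8 = 3.0720 mm/d
ETc = Kc × ET₀ = 1.08 × 3.0720 = 3.3178 mm/d
Over 28 days: 3.3178 × 28 = 92.898 mm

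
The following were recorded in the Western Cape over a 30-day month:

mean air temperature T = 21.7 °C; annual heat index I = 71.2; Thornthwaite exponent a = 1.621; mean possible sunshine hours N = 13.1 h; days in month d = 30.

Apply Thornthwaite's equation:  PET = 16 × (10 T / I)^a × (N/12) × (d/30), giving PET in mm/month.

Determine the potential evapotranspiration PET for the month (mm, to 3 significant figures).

10T/I = 10 × 21.7 / 71.2 = 3.0478
(10T/I)^a = 3.0478^1.621 = 6.0889
Uncorrected PET = 16 × 6.0889 = 97.422 mm
Correction = (N/12)(d/30) = (13.1/12)(30/30) = 1.0917
PET = 97.422 × 1.0917 = 106.356 mm/month

106 mm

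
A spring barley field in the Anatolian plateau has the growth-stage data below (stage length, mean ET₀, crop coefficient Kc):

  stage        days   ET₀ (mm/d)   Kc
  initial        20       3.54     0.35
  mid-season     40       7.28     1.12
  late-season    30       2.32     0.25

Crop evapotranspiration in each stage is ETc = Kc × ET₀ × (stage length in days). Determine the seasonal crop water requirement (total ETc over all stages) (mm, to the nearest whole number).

initial: 0.35 × 3.54 × 20 = 24.78 mm
mid-season: 1.12 × 7.28 × 40 = 326.14 mm
late-season: 0.25 × 2.32 × 30 = 17.40 mm
Seasonal total = 368.32 mm

368 mm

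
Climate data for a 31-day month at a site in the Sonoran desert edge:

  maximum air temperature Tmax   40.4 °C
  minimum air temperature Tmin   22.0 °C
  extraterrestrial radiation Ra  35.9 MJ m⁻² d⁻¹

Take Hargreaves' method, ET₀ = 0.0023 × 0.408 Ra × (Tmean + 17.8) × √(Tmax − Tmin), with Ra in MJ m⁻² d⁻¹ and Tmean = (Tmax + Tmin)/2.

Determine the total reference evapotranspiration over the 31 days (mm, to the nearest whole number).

Tmean = (40.4 + 22.0)/2 = 31.20 °C
0.408 Ra = 0.408 × 35.9 = 14.6472 mm/d equivalent
ET₀ = 0.0023 × 14.6472 × (31.20 + 17.8) × √18.4 = 0.0023 × 14.6472 × 49.00 × 4.2895 = 7.0808 mm/d
Over 31 days: 7.0808 × 31 = 219.505 mm

220 mm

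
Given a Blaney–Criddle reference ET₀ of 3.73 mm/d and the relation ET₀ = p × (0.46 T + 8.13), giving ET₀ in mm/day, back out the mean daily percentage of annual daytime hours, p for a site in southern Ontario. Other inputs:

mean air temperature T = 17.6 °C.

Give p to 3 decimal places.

0.230

p = ET₀ / (0.46 T + 8.13) = 3.73 / (0.46 × 17.6 + 8.13) = 3.73 / 16.226 = 0.2299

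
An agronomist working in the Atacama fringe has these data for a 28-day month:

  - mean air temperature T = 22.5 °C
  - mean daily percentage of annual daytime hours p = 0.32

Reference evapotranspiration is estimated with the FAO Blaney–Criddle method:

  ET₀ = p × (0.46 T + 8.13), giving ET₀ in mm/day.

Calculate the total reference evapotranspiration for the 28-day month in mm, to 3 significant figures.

166 mm

ET₀ = 0.32 × (0.46 × 22.5 + 8.13) = 0.32 × 18.480 = 5.9136 mm/d
Monthly total = 5.9136 × 28 = 165.581 mm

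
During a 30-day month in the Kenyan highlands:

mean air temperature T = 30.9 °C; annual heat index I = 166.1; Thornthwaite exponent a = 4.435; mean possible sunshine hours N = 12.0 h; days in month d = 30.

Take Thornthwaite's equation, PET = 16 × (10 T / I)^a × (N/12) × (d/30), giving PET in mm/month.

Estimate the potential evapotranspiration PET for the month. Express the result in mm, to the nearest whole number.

251 mm

10T/I = 10 × 30.9 / 166.1 = 1.8603
(10T/I)^a = 1.8603^4.435 = 15.6892
Uncorrected PET = 16 × 15.6892 = 251.027 mm
Correction = (N/12)(d/30) = (12.0/12)(30/30) = 1.0000
PET = 251.027 × 1.0000 = 251.027 mm/month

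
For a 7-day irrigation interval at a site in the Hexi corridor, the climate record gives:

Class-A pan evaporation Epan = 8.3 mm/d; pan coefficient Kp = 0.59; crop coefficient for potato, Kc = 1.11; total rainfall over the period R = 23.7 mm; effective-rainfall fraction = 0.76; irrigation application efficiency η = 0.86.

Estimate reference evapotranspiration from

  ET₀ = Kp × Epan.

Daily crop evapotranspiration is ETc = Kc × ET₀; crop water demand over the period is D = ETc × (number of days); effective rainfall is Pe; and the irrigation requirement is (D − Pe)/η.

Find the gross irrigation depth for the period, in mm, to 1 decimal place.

ET₀ = 0.59 × 8.3 = 4.8970 mm/d
ETc = Kc × ET₀ = 1.11 × 4.8970 = 5.4357 mm/d
Crop demand D = ETc × 7 d = 5.4357 × 7 = 38.050 mm
Pe = 0.76 × 23.7 = 18.012 mm
D − Pe = 38.050 − 18.012 = 20.038 mm
Gross irrigation = 20.038 / 0.86 = 23.300 mm

23.3 mm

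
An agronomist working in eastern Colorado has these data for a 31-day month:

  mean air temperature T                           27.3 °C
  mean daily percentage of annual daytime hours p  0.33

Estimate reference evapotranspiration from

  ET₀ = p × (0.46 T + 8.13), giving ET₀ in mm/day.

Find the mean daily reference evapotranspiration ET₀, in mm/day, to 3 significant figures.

ET₀ = 0.33 × (0.46 × 27.3 + 8.13) = 0.33 × 20.688 = 6.8270 mm/d

6.83 mm/day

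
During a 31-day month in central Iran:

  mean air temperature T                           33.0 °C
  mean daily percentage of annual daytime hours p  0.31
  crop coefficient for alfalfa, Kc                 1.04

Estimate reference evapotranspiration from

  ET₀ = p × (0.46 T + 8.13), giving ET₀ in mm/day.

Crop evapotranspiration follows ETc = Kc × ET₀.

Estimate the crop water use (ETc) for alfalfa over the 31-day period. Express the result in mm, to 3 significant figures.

ET₀ = 0.31 × (0.46 × 33.0 + 8.13) = 0.31 × 23.310 = 7.2261 mm/d
ETc = Kc × ET₀ = 1.04 × 7.2261 = 7.5151 mm/d
Over 31 days: 7.5151 × 31 = 232.968 mm

233 mm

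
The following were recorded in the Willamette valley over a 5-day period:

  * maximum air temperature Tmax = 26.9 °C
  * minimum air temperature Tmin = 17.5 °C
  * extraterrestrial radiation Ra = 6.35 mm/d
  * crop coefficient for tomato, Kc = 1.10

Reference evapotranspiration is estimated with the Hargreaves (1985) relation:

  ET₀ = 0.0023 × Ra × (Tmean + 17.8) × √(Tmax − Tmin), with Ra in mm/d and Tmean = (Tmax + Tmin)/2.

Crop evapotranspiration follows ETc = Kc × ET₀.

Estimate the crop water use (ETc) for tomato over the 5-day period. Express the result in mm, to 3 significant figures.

9.85 mm

Tmean = (26.9 + 17.5)/2 = 22.20 °C
ET₀ = 0.0023 × 6.35 × (22.20 + 17.8) × √9.4 = 0.0023 × 6.35 × 40.00 × 3.0659 = 1.7911 mm/d
ETc = Kc × ET₀ = 1.10 × 1.7911 = 1.9702 mm/d
Over 5 days: 1.9702 × 5 = 9.851 mm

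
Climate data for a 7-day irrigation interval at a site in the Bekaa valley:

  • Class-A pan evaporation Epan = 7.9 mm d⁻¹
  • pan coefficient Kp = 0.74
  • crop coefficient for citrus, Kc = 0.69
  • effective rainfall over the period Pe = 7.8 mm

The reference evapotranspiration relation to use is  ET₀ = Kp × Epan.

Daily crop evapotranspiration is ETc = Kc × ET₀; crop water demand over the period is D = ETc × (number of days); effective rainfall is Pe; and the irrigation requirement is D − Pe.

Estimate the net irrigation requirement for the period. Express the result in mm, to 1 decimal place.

ET₀ = 0.74 × 7.9 = 5.8460 mm/d
ETc = Kc × ET₀ = 0.69 × 5.8460 = 4.0337 mm/d
Crop demand D = ETc × 7 d = 4.0337 × 7 = 28.236 mm
D − Pe = 28.236 − 7.8 = 20.436 mm

20.4 mm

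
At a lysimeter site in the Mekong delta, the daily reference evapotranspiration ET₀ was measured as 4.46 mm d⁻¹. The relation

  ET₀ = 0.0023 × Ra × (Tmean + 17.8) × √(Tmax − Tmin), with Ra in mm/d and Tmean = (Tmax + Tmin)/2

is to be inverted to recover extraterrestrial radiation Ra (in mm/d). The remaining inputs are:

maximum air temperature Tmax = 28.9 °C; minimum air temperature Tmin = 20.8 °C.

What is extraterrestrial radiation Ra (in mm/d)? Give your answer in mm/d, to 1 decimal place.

Tmean = 24.85 °C; √ΔT = 2.8460
Ra = ET₀ / [0.0023 × (Tmean+17.8) × √ΔT] = 4.46 / (0.0023 × 42.65 × 2.8460) = 15.975 mm/d

16.0 mm/d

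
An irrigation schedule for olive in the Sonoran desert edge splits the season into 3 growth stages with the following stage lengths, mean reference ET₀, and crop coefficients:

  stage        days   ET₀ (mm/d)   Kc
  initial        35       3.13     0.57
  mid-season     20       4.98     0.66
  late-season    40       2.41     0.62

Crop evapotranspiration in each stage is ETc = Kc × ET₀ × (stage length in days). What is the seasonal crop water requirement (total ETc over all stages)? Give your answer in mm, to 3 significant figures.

initial: 0.57 × 3.13 × 35 = 62.44 mm
mid-season: 0.66 × 4.98 × 20 = 65.74 mm
late-season: 0.62 × 2.41 × 40 = 59.77 mm
Seasonal total = 187.95 mm

188 mm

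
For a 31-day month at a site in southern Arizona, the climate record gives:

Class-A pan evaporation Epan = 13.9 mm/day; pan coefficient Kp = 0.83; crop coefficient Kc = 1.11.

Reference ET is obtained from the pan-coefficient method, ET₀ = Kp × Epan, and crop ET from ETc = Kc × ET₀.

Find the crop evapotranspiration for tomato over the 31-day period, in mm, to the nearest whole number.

ET₀ = 0.83 × 13.9 = 11.5370 mm/d
ETc = Kc × ET₀ = 1.11 × 11.5370 = 12.8061 mm/d
Over 31 days: 12.8061 × 31 = 396.989 mm

397 mm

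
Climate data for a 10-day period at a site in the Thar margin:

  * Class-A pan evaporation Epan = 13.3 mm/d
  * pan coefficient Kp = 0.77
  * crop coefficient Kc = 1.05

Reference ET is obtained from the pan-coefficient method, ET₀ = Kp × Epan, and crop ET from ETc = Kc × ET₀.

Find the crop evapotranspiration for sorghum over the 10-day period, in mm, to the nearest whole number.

ET₀ = 0.77 × 13.3 = 10.2410 mm/d
ETc = Kc × ET₀ = 1.05 × 10.2410 = 10.7531 mm/d
Over 10 days: 10.7531 × 10 = 107.531 mm

108 mm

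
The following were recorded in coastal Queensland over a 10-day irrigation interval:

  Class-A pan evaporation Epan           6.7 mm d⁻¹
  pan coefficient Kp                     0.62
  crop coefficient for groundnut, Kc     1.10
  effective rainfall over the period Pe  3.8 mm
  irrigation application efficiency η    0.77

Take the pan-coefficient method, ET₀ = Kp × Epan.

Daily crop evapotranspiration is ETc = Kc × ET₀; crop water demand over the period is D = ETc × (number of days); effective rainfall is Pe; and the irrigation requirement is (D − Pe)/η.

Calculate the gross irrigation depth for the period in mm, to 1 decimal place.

ET₀ = 0.62 × 6.7 = 4.1540 mm/d
ETc = Kc × ET₀ = 1.10 × 4.1540 = 4.5694 mm/d
Crop demand D = ETc × 10 d = 4.5694 × 10 = 45.694 mm
D − Pe = 45.694 − 3.8 = 41.894 mm
Gross irrigation = 41.894 / 0.77 = 54.408 mm

54.4 mm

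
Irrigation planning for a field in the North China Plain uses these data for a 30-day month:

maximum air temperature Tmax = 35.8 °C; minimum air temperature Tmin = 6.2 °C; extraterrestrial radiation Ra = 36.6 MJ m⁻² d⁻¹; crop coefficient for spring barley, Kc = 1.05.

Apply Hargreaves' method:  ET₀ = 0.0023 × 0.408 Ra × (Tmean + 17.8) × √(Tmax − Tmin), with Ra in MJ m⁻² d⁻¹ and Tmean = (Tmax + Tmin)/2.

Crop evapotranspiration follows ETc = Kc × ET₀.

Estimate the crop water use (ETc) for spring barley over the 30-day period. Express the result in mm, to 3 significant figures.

228 mm

Tmean = (35.8 + 6.2)/2 = 21.00 °C
0.408 Ra = 0.408 × 36.6 = 14.9328 mm/d equivalent
ET₀ = 0.0023 × 14.9328 × (21.00 + 17.8) × √29.6 = 0.0023 × 14.9328 × 38.80 × 5.4406 = 7.2502 mm/d
ETc = Kc × ET₀ = 1.05 × 7.2502 = 7.6127 mm/d
Over 30 days: 7.6127 × 30 = 228.381 mm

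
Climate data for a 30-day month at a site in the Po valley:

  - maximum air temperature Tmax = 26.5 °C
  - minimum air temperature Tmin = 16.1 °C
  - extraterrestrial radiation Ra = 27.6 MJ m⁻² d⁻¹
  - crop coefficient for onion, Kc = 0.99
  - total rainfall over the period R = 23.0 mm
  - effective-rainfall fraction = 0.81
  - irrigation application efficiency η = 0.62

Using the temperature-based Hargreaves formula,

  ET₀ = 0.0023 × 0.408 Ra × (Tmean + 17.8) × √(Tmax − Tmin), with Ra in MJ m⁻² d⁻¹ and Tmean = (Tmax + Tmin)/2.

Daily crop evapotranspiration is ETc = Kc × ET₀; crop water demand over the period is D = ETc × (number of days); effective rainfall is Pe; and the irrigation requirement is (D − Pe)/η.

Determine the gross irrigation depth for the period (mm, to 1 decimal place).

Tmean = (26.5 + 16.1)/2 = 21.30 °C
0.408 Ra = 0.408 × 27.6 = 11.2608 mm/d equivalent
ET₀ = 0.0023 × 11.2608 × (21.30 + 17.8) × √10.4 = 0.0023 × 11.2608 × 39.10 × 3.2249 = 3.2658 mm/d
ETc = Kc × ET₀ = 0.99 × 3.2658 = 3.2331 mm/d
Crop demand D = ETc × 30 d = 3.2331 × 30 = 96.993 mm
Pe = 0.81 × 23.0 = 18.630 mm
D − Pe = 96.993 − 18.630 = 78.363 mm
Gross irrigation = 78.363 / 0.62 = 126.392 mm

126.4 mm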